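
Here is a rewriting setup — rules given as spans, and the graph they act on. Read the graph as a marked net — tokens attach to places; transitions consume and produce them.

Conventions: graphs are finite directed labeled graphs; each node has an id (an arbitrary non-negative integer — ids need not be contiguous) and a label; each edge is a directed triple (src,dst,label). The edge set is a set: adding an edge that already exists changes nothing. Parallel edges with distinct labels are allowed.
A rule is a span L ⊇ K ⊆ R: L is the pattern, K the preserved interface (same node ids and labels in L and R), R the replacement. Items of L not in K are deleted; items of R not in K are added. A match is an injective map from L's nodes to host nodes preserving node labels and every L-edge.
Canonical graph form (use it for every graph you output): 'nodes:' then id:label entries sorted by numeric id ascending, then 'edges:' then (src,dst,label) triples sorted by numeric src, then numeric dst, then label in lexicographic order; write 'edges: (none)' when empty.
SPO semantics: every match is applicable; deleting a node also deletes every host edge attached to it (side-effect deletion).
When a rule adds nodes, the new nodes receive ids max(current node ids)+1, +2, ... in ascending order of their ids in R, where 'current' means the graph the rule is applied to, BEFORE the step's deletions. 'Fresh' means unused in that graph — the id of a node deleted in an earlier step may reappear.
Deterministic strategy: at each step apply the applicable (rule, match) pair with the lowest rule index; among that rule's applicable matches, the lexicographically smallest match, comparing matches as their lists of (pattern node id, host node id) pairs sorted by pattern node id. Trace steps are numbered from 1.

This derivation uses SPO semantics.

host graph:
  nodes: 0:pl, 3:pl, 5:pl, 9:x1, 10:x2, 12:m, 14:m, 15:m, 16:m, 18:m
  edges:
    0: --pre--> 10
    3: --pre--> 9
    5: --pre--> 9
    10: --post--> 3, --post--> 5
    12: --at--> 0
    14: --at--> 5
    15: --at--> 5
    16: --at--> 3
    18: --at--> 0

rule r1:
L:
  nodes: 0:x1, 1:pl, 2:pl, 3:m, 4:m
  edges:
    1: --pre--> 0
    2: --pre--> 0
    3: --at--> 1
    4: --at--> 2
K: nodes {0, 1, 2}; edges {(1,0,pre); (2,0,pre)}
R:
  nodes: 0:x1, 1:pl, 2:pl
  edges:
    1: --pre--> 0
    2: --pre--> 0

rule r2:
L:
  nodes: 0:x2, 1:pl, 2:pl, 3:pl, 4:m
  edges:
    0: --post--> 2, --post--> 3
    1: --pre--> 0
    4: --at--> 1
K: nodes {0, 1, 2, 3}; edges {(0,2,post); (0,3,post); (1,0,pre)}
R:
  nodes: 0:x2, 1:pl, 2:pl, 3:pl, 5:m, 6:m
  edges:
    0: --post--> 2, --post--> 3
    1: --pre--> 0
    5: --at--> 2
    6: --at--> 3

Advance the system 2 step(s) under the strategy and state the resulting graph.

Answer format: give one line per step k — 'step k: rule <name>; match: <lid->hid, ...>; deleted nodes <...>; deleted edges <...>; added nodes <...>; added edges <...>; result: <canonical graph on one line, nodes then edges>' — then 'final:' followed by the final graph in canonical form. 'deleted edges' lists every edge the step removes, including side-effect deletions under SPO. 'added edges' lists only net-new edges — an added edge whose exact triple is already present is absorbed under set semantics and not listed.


step 1: rule r1; match: 0->9, 1->3, 2->5, 3->16, 4->14; deleted nodes 14, 16; deleted edges (14,5,at); (16,3,at); added nodes (none); added edges (none); result: nodes: 0:pl, 3:pl, 5:pl, 9:x1, 10:x2, 12:m, 15:m, 18:m edges: (0,10,pre); (3,9,pre); (5,9,pre); (10,3,post); (10,5,post); (12,0,at); (15,5,at); (18,0,at)
step 2: rule r2; match: 0->10, 1->0, 2->3, 3->5, 4->12; deleted nodes 12; deleted edges (12,0,at); added nodes 19, 20; added edges (19,3,at); (20,5,at); result: nodes: 0:pl, 3:pl, 5:pl, 9:x1, 10:x2, 15:m, 18:m, 19:m, 20:m edges: (0,10,pre); (3,9,pre); (5,9,pre); (10,3,post); (10,5,post); (15,5,at); (18,0,at); (19,3,at); (20,5,at)
final:
nodes: 0:pl, 3:pl, 5:pl, 9:x1, 10:x2, 15:m, 18:m, 19:m, 20:m
edges: (0,10,pre); (3,9,pre); (5,9,pre); (10,3,post); (10,5,post); (15,5,at); (18,0,at); (19,3,at); (20,5,at)


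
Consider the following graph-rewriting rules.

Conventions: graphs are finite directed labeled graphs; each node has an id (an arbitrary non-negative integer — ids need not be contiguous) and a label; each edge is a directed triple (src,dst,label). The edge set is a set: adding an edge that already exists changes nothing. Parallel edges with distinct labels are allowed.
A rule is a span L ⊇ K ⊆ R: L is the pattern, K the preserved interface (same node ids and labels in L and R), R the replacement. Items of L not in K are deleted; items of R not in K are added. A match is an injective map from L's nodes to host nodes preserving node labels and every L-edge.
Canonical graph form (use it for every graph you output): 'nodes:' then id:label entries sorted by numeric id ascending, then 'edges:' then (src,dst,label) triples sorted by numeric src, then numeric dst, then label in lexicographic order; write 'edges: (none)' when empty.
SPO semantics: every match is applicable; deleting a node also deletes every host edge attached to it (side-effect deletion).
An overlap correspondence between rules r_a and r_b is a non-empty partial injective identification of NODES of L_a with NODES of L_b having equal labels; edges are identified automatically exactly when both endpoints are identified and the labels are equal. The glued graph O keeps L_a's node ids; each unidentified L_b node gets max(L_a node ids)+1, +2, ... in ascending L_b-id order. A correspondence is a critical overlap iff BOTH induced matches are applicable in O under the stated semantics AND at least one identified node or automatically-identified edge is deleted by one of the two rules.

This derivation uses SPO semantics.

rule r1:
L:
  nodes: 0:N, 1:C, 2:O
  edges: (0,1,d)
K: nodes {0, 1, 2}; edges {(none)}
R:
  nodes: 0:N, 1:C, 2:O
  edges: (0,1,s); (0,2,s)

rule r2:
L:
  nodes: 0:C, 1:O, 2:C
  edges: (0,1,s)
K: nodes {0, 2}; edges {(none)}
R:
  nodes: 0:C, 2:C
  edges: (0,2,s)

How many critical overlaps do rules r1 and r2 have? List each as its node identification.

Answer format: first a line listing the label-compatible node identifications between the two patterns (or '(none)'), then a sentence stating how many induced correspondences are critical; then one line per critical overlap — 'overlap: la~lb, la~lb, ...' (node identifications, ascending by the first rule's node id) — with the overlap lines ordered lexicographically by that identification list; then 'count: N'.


label-compatible node identifications between L(r1) and L(r2): 1~0, 1~2, 2~1
3 of the induced correspondences are critical overlaps of r1 and r2.
overlap: 1~0, 2~1
overlap: 1~2, 2~1
overlap: 2~1
count: 3


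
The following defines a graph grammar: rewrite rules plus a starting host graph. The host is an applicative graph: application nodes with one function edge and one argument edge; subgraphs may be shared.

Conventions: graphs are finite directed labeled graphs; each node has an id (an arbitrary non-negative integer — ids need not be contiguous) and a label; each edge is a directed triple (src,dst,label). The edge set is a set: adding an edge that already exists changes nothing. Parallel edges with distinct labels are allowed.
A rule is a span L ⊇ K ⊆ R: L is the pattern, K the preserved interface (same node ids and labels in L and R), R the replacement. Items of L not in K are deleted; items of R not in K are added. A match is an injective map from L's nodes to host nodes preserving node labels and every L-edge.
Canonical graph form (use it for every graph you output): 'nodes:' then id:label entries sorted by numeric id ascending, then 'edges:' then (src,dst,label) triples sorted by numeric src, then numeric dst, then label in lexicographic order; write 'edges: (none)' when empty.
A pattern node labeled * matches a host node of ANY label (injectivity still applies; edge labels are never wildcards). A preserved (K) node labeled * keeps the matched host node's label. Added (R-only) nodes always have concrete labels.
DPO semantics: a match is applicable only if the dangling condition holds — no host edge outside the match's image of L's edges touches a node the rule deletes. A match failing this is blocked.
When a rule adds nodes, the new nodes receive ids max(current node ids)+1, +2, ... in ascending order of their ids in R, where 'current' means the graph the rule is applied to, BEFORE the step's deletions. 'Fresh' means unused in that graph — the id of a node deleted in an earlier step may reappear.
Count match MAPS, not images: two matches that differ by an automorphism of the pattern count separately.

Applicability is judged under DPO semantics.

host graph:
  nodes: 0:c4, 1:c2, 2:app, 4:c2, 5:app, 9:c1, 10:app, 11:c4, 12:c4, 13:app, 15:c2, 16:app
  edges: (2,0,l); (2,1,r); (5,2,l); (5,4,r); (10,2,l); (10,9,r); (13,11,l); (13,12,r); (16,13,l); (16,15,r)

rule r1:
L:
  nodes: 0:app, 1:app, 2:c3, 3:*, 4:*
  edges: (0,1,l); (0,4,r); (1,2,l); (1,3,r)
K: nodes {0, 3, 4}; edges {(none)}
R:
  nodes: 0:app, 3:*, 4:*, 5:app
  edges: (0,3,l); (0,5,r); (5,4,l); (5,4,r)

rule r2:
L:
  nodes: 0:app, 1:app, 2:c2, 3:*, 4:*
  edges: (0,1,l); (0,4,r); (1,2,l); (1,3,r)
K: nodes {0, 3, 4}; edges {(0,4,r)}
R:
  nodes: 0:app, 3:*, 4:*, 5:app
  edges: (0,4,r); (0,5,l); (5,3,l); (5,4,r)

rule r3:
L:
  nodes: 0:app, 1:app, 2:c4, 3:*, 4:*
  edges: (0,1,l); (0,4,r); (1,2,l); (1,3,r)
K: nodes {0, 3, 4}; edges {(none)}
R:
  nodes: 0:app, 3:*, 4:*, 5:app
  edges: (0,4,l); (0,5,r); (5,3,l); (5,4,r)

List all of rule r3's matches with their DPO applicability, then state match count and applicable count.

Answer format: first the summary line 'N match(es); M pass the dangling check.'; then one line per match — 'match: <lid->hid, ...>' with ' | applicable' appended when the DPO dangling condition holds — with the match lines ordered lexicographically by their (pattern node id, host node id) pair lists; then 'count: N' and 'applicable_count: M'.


3 match(es); 1 pass the dangling check.
match: 0->5, 1->2, 2->0, 3->1, 4->4
match: 0->10, 1->2, 2->0, 3->1, 4->9
match: 0->16, 1->13, 2->11, 3->12, 4->15 | applicable
count: 3
applicable_count: 1


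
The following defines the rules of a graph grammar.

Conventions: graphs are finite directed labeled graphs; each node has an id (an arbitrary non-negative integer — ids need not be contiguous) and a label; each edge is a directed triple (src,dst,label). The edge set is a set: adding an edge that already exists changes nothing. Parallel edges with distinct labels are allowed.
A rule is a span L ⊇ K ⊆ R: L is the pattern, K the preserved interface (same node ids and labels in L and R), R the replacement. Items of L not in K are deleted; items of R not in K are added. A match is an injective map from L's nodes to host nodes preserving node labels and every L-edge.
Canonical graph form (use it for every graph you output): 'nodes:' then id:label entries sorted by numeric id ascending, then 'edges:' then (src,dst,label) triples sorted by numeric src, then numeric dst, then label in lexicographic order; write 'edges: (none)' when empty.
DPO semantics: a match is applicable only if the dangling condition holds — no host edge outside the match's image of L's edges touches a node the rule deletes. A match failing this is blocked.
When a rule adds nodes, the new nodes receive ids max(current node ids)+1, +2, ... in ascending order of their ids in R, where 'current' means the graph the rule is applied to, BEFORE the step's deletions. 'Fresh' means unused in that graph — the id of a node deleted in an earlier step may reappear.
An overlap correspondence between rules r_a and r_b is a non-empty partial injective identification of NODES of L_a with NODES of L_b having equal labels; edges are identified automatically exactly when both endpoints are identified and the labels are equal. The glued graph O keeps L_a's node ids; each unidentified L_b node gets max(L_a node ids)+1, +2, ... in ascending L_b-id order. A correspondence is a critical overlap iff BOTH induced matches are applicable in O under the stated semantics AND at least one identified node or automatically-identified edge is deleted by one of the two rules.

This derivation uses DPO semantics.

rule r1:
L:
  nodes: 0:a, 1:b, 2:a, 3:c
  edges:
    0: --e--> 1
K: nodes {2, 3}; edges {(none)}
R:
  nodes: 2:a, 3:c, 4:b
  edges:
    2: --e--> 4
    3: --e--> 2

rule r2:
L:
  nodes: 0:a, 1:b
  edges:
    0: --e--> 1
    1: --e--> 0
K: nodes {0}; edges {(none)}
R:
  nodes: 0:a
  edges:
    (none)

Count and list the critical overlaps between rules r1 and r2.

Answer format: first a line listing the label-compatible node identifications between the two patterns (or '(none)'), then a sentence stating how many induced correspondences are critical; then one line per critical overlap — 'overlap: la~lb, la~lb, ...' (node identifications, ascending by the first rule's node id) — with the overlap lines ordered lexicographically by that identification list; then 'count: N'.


label-compatible node identifications between L(r1) and L(r2): 0~0, 1~1, 2~0
0 of the induced correspondences are critical overlaps of r1 and r2.
count: 0


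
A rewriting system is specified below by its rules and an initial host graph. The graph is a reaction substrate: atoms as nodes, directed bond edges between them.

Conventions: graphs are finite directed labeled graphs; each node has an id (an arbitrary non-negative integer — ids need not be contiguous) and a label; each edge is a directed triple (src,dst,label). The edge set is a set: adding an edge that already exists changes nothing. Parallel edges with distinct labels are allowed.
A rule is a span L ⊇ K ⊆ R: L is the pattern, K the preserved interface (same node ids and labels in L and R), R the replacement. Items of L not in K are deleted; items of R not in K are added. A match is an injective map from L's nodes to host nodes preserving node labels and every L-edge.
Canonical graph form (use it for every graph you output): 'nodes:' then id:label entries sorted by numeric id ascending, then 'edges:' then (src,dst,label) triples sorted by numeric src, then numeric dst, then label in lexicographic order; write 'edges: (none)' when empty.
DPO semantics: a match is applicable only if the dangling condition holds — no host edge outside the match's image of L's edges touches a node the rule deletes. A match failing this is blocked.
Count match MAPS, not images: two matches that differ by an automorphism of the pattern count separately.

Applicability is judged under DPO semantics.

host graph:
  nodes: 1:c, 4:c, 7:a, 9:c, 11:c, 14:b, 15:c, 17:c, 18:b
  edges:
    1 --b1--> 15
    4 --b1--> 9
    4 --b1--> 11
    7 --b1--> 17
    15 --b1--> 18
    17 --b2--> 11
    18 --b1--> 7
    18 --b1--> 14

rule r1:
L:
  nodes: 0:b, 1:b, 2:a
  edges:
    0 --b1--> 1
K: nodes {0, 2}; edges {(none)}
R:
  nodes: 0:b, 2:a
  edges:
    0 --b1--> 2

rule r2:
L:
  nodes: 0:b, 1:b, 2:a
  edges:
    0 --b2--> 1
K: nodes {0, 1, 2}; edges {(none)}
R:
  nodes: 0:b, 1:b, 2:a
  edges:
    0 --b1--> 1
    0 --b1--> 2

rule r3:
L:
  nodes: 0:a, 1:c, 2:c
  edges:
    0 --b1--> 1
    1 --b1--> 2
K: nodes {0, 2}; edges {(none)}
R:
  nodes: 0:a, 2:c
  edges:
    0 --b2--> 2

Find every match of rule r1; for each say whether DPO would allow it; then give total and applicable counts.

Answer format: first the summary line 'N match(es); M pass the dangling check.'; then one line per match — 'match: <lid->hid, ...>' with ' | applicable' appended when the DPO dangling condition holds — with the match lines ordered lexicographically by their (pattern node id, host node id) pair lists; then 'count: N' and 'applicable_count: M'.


1 match(es); 1 pass the dangling check.
match: 0->18, 1->14, 2->7 | applicable
count: 1
applicable_count: 1


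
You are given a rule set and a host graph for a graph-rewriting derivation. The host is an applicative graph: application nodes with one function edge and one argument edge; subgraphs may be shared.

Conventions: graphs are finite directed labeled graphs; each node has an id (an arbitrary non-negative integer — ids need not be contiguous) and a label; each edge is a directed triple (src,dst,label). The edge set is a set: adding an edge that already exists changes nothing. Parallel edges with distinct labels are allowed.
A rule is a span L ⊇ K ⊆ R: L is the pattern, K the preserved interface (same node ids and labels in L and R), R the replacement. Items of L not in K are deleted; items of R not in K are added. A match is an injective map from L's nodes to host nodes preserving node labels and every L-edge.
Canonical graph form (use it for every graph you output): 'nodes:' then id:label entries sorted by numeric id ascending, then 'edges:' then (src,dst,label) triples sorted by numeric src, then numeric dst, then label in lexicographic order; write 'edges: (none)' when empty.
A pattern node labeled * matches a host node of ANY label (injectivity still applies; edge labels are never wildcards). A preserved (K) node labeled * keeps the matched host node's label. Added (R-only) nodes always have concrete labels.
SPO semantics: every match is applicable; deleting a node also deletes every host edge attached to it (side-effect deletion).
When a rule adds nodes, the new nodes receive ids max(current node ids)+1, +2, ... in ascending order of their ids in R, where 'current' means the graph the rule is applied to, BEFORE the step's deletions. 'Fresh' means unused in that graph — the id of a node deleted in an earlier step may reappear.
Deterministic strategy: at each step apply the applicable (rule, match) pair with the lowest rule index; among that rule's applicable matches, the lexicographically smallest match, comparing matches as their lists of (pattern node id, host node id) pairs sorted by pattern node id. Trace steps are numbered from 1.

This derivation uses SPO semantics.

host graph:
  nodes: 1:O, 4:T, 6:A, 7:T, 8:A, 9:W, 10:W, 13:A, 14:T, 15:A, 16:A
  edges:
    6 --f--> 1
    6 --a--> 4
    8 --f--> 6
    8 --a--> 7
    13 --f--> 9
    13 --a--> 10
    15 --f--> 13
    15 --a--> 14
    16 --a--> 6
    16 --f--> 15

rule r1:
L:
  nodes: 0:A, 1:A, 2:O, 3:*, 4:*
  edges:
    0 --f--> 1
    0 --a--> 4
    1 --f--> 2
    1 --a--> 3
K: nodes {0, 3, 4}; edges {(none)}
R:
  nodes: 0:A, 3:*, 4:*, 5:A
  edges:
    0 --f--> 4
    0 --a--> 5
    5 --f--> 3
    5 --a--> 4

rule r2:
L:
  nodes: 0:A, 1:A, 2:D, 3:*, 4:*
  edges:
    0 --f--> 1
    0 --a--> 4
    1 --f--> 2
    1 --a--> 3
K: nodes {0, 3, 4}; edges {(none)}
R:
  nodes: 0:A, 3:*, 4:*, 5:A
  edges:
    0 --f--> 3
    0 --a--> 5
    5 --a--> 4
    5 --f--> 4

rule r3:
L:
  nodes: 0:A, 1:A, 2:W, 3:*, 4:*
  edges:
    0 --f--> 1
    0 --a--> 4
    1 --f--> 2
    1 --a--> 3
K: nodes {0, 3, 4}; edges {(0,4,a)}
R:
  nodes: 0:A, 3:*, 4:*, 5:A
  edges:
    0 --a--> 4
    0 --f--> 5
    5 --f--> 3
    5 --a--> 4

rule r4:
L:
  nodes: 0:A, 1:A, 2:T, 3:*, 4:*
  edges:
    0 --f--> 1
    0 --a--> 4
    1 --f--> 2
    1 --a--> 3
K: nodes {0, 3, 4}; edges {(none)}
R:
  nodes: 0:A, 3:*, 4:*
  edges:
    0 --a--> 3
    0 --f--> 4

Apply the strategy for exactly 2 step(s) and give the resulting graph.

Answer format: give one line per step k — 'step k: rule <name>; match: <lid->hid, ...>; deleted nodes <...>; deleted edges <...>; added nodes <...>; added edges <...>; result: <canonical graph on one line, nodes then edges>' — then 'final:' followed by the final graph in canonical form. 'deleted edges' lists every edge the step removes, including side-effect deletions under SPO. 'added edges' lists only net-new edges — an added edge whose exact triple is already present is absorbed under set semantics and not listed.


step 1: rule r1; match: 0->8, 1->6, 2->1, 3->4, 4->7; deleted nodes 1, 6; deleted edges (6,1,f); (6,4,a); (8,6,f); (8,7,a); (16,6,a); added nodes 17; added edges (8,7,f); (8,17,a); (17,4,f); (17,7,a); result: nodes: 4:T, 7:T, 8:A, 9:W, 10:W, 13:A, 14:T, 15:A, 16:A, 17:A edges: (8,7,f); (8,17,a); (13,9,f); (13,10,a); (15,13,f); (15,14,a); (16,15,f); (17,4,f); (17,7,a)
step 2: rule r3; match: 0->15, 1->13, 2->9, 3->10, 4->14; deleted nodes 9, 13; deleted edges (13,9,f); (13,10,a); (15,13,f); added nodes 18; added edges (15,18,f); (18,10,f); (18,14,a); result: nodes: 4:T, 7:T, 8:A, 10:W, 14:T, 15:A, 16:A, 17:A, 18:A edges: (8,7,f); (8,17,a); (15,14,a); (15,18,f); (16,15,f); (17,4,f); (17,7,a); (18,10,f); (18,14,a)
final:
nodes: 4:T, 7:T, 8:A, 10:W, 14:T, 15:A, 16:A, 17:A, 18:A
edges: (8,7,f); (8,17,a); (15,14,a); (15,18,f); (16,15,f); (17,4,f); (17,7,a); (18,10,f); (18,14,a)


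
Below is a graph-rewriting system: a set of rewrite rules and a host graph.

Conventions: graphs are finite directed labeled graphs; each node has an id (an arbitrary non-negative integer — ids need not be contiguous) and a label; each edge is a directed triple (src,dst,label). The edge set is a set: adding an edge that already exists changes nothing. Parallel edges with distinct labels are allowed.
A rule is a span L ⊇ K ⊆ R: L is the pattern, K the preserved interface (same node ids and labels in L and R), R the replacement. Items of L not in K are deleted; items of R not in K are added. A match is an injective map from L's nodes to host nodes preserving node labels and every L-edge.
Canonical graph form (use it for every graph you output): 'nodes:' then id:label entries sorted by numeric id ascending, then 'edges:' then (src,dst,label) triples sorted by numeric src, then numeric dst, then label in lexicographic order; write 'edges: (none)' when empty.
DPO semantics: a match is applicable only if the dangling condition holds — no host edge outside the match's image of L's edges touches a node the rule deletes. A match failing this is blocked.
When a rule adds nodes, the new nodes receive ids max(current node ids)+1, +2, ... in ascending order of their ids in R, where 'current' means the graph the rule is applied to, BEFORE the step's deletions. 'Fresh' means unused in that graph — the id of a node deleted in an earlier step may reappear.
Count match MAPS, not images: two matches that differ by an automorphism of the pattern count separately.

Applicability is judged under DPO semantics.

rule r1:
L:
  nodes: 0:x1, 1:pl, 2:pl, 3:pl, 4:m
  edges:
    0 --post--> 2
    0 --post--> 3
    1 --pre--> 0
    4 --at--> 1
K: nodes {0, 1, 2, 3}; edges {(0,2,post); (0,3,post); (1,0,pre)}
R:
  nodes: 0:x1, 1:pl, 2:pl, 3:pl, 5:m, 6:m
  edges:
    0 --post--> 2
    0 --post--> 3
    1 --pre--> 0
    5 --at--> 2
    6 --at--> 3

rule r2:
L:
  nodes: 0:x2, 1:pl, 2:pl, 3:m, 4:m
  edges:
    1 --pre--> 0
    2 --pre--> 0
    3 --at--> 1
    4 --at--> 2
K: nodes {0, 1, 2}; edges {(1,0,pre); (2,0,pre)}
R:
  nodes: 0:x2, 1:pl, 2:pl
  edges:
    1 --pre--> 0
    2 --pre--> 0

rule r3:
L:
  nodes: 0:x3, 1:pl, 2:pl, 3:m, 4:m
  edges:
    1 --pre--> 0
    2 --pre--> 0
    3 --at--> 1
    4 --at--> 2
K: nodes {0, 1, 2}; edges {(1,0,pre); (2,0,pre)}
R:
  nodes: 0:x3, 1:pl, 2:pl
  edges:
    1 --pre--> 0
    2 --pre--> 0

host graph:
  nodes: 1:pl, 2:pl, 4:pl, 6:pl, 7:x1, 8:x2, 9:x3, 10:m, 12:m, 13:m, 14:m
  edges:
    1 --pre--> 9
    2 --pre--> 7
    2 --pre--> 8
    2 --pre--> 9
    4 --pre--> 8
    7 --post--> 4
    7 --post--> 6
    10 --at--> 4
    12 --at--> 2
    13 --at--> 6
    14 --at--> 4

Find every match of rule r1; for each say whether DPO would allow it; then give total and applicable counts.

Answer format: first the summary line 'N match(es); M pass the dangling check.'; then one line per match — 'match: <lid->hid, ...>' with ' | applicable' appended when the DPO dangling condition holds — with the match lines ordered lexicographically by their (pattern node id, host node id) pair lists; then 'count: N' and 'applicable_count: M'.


2 match(es); 2 pass the dangling check.
match: 0->7, 1->2, 2->4, 3->6, 4->12 | applicable
match: 0->7, 1->2, 2->6, 3->4, 4->12 | applicable
count: 2
applicable_count: 2


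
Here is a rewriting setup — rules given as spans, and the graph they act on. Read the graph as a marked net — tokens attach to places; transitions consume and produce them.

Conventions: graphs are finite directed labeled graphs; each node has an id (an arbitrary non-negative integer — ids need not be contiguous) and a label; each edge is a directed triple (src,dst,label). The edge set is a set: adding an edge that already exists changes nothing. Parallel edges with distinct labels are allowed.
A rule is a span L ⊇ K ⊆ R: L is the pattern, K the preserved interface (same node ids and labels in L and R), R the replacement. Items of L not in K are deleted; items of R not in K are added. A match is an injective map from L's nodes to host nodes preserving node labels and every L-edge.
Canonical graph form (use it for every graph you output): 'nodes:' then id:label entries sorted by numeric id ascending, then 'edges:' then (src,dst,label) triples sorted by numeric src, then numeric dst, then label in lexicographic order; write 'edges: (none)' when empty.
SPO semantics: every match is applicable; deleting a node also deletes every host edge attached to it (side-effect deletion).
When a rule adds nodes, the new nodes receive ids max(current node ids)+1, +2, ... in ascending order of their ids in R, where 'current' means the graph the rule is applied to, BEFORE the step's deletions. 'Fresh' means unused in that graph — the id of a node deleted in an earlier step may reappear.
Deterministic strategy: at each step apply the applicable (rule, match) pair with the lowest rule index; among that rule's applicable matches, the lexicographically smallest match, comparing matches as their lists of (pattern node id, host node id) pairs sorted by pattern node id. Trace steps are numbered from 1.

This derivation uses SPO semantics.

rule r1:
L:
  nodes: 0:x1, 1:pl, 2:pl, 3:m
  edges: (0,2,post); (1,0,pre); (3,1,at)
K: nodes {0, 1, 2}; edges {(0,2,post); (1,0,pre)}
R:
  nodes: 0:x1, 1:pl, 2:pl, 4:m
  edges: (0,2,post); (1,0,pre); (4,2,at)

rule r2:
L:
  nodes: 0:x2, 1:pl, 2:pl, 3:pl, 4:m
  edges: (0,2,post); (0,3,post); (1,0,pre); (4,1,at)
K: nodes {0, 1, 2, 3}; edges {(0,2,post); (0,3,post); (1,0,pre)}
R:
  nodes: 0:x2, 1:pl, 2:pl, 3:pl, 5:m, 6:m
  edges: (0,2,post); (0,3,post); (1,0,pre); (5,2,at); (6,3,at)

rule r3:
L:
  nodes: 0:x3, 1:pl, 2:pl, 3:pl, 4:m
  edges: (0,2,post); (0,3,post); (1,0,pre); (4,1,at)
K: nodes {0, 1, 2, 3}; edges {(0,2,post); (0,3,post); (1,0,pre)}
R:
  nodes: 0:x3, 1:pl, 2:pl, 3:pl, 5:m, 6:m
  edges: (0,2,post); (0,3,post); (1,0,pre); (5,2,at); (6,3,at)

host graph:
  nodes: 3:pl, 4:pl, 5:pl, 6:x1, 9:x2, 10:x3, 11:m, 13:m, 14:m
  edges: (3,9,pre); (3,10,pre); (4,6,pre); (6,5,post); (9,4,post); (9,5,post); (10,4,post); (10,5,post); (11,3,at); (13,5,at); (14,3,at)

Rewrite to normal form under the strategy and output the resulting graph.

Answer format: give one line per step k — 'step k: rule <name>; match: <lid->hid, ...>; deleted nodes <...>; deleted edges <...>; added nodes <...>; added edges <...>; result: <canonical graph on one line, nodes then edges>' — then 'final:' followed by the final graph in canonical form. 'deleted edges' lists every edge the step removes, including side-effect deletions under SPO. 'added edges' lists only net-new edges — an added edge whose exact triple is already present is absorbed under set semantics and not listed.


step 1: rule r2; match: 0->9, 1->3, 2->4, 3->5, 4->11; deleted nodes 11; deleted edges (11,3,at); added nodes 15, 16; added edges (15,4,at); (16,5,at); result: nodes: 3:pl, 4:pl, 5:pl, 6:x1, 9:x2, 10:x3, 13:m, 14:m, 15:m, 16:m edges: (3,9,pre); (3,10,pre); (4,6,pre); (6,5,post); (9,4,post); (9,5,post); (10,4,post); (10,5,post); (13,5,at); (14,3,at); (15,4,at); (16,5,at)
step 2: rule r1; match: 0->6, 1->4, 2->5, 3->15; deleted nodes 15; deleted edges (15,4,at); added nodes 17; added edges (17,5,at); result: nodes: 3:pl, 4:pl, 5:pl, 6:x1, 9:x2, 10:x3, 13:m, 14:m, 16:m, 17:m edges: (3,9,pre); (3,10,pre); (4,6,pre); (6,5,post); (9,4,post); (9,5,post); (10,4,post); (10,5,post); (13,5,at); (14,3,at); (16,5,at); (17,5,at)
step 3: rule r2; match: 0->9, 1->3, 2->4, 3->5, 4->14; deleted nodes 14; deleted edges (14,3,at); added nodes 18, 19; added edges (18,4,at); (19,5,at); result: nodes: 3:pl, 4:pl, 5:pl, 6:x1, 9:x2, 10:x3, 13:m, 16:m, 17:m, 18:m, 19:m edges: (3,9,pre); (3,10,pre); (4,6,pre); (6,5,post); (9,4,post); (9,5,post); (10,4,post); (10,5,post); (13,5,at); (16,5,at); (17,5,at); (18,4,at); (19,5,at)
step 4: rule r1; match: 0->6, 1->4, 2->5, 3->18; deleted nodes 18; deleted edges (18,4,at); added nodes 20; added edges (20,5,at); result: nodes: 3:pl, 4:pl, 5:pl, 6:x1, 9:x2, 10:x3, 13:m, 16:m, 17:m, 19:m, 20:m edges: (3,9,pre); (3,10,pre); (4,6,pre); (6,5,post); (9,4,post); (9,5,post); (10,4,post); (10,5,post); (13,5,at); (16,5,at); (17,5,at); (19,5,at); (20,5,at)
final:
nodes: 3:pl, 4:pl, 5:pl, 6:x1, 9:x2, 10:x3, 13:m, 16:m, 17:m, 19:m, 20:m
edges: (3,9,pre); (3,10,pre); (4,6,pre); (6,5,post); (9,4,post); (9,5,post); (10,4,post); (10,5,post); (13,5,at); (16,5,at); (17,5,at); (19,5,at); (20,5,at)


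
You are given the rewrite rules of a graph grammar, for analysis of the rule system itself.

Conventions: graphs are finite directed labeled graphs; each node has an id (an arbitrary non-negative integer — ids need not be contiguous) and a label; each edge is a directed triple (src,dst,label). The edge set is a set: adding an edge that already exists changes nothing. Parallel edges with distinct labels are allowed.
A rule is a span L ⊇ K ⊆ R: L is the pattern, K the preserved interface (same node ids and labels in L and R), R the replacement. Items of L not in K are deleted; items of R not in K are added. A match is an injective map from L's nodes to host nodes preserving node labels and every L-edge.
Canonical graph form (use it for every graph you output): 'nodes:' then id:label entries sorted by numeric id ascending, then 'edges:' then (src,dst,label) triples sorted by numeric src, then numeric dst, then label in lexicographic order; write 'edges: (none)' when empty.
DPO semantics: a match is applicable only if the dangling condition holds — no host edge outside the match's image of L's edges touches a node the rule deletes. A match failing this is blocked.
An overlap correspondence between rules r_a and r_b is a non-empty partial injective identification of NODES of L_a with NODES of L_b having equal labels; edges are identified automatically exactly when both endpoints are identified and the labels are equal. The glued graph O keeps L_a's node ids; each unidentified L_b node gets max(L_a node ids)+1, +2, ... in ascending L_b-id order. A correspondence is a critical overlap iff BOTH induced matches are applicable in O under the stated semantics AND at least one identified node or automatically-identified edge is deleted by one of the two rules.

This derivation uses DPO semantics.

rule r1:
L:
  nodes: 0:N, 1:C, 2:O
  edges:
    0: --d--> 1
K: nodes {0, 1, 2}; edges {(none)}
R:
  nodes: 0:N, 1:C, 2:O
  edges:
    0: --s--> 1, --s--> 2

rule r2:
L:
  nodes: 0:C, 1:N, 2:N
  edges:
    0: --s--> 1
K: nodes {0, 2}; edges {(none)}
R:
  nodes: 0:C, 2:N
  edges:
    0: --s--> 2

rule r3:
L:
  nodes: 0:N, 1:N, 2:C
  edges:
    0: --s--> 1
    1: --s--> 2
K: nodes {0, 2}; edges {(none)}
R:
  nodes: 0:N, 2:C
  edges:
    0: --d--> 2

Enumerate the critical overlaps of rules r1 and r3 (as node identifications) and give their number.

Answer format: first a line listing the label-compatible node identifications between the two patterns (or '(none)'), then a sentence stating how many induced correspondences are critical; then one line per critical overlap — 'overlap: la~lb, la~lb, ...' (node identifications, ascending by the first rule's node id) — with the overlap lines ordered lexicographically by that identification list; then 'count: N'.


label-compatible node identifications between L(r1) and L(r3): 0~0, 0~1, 1~2
0 of the induced correspondences are critical overlaps of r1 and r3.
count: 0


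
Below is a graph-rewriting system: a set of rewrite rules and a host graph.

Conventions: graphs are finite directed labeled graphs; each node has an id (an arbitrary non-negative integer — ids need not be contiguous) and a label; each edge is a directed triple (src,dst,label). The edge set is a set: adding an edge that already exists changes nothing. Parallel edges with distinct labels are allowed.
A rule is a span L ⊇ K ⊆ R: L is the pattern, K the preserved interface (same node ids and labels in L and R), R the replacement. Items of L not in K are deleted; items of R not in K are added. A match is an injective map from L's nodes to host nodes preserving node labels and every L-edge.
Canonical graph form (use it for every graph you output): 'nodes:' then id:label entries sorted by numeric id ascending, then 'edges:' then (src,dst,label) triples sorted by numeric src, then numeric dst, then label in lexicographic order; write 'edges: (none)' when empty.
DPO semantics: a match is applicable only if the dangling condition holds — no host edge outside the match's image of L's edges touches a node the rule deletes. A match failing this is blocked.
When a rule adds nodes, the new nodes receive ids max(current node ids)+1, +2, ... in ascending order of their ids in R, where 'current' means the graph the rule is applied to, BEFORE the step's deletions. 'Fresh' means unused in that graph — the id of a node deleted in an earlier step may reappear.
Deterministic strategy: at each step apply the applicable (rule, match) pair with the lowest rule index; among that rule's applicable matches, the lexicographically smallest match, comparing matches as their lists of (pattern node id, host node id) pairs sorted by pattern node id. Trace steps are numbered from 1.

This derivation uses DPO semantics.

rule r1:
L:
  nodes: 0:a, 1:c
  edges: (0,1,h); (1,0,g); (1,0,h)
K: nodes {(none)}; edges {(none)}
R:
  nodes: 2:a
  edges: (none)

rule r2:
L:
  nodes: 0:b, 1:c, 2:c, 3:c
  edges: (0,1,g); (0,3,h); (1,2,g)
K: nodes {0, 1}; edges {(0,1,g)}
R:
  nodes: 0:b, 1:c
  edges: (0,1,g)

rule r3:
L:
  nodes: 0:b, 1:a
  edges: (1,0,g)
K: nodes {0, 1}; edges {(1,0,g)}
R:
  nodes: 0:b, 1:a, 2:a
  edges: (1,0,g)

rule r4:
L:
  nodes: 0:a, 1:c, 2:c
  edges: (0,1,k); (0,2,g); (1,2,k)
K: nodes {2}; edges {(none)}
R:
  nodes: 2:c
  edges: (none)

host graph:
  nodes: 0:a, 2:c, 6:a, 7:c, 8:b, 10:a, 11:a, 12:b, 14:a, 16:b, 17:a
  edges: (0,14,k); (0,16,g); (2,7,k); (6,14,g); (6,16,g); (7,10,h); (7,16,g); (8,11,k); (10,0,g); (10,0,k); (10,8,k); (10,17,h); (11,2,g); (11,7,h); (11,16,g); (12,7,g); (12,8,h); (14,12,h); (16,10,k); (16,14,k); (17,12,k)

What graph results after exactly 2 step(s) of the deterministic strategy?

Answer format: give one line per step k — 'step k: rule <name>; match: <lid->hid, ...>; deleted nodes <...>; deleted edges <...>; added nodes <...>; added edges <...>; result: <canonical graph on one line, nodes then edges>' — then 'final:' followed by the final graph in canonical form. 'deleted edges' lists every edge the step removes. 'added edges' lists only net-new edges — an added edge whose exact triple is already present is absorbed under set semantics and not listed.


step 1: rule r3; match: 0->16, 1->0; deleted nodes (none); deleted edges (none); added nodes 18; added edges (none); result: nodes: 0:a, 2:c, 6:a, 7:c, 8:b, 10:a, 11:a, 12:b, 14:a, 16:b, 17:a, 18:a edges: (0,14,k); (0,16,g); (2,7,k); (6,14,g); (6,16,g); (7,10,h); (7,16,g); (8,11,k); (10,0,g); (10,0,k); (10,8,k); (10,17,h); (11,2,g); (11,7,h); (11,16,g); (12,7,g); (12,8,h); (14,12,h); (16,10,k); (16,14,k); (17,12,k)
step 2: rule r3; match: 0->16, 1->0; deleted nodes (none); deleted edges (none); added nodes 19; added edges (none); result: nodes: 0:a, 2:c, 6:a, 7:c, 8:b, 10:a, 11:a, 12:b, 14:a, 16:b, 17:a, 18:a, 19:a edges: (0,14,k); (0,16,g); (2,7,k); (6,14,g); (6,16,g); (7,10,h); (7,16,g); (8,11,k); (10,0,g); (10,0,k); (10,8,k); (10,17,h); (11,2,g); (11,7,h); (11,16,g); (12,7,g); (12,8,h); (14,12,h); (16,10,k); (16,14,k); (17,12,k)
final:
nodes: 0:a, 2:c, 6:a, 7:c, 8:b, 10:a, 11:a, 12:b, 14:a, 16:b, 17:a, 18:a, 19:a
edges: (0,14,k); (0,16,g); (2,7,k); (6,14,g); (6,16,g); (7,10,h); (7,16,g); (8,11,k); (10,0,g); (10,0,k); (10,8,k); (10,17,h); (11,2,g); (11,7,h); (11,16,g); (12,7,g); (12,8,h); (14,12,h); (16,10,k); (16,14,k); (17,12,k)


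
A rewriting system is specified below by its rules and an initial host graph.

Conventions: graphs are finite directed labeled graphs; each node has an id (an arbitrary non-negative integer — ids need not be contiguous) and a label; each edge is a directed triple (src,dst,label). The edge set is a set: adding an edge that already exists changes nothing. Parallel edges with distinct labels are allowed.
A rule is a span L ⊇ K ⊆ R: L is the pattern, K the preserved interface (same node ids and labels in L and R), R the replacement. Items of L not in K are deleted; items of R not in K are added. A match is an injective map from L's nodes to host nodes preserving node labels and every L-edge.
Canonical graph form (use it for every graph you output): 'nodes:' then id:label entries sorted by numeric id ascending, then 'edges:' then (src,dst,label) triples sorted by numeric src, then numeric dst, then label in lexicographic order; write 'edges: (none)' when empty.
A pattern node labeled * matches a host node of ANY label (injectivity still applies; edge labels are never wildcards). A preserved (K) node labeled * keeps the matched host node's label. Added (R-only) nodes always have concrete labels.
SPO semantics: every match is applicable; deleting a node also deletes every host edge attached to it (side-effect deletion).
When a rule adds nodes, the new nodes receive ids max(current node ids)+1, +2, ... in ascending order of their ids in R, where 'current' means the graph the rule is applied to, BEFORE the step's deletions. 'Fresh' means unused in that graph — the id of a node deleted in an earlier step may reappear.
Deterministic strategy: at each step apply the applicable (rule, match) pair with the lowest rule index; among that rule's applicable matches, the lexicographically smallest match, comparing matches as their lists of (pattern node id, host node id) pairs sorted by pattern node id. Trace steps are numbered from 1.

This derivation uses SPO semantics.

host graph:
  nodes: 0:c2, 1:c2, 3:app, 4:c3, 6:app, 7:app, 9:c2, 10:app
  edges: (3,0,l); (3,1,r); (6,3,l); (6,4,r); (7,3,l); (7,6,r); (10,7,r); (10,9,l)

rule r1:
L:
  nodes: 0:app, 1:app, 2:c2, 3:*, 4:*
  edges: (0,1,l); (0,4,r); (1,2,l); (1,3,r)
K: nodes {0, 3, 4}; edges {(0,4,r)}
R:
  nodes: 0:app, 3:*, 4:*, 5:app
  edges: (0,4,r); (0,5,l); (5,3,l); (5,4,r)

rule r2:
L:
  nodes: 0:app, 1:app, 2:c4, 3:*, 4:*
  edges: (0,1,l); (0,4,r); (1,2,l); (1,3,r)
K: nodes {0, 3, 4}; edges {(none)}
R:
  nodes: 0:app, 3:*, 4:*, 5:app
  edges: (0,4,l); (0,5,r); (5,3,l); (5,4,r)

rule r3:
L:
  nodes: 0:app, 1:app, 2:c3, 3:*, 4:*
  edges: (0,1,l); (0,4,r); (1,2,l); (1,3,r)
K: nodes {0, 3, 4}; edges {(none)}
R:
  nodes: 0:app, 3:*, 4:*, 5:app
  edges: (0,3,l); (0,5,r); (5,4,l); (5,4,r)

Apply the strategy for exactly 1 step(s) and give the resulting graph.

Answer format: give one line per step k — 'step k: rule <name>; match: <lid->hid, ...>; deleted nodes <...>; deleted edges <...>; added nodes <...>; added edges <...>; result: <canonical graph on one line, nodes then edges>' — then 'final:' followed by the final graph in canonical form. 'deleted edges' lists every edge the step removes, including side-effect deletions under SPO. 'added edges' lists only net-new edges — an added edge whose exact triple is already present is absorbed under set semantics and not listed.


step 1: rule r1; match: 0->6, 1->3, 2->0, 3->1, 4->4; deleted nodes 0, 3; deleted edges (3,0,l); (3,1,r); (6,3,l); (7,3,l); added nodes 11; added edges (6,11,l); (11,1,l); (11,4,r); result: nodes: 1:c2, 4:c3, 6:app, 7:app, 9:c2, 10:app, 11:app edges: (6,4,r); (6,11,l); (7,6,r); (10,7,r); (10,9,l); (11,1,l); (11,4,r)
final:
nodes: 1:c2, 4:c3, 6:app, 7:app, 9:c2, 10:app, 11:app
edges: (6,4,r); (6,11,l); (7,6,r); (10,7,r); (10,9,l); (11,1,l); (11,4,r)


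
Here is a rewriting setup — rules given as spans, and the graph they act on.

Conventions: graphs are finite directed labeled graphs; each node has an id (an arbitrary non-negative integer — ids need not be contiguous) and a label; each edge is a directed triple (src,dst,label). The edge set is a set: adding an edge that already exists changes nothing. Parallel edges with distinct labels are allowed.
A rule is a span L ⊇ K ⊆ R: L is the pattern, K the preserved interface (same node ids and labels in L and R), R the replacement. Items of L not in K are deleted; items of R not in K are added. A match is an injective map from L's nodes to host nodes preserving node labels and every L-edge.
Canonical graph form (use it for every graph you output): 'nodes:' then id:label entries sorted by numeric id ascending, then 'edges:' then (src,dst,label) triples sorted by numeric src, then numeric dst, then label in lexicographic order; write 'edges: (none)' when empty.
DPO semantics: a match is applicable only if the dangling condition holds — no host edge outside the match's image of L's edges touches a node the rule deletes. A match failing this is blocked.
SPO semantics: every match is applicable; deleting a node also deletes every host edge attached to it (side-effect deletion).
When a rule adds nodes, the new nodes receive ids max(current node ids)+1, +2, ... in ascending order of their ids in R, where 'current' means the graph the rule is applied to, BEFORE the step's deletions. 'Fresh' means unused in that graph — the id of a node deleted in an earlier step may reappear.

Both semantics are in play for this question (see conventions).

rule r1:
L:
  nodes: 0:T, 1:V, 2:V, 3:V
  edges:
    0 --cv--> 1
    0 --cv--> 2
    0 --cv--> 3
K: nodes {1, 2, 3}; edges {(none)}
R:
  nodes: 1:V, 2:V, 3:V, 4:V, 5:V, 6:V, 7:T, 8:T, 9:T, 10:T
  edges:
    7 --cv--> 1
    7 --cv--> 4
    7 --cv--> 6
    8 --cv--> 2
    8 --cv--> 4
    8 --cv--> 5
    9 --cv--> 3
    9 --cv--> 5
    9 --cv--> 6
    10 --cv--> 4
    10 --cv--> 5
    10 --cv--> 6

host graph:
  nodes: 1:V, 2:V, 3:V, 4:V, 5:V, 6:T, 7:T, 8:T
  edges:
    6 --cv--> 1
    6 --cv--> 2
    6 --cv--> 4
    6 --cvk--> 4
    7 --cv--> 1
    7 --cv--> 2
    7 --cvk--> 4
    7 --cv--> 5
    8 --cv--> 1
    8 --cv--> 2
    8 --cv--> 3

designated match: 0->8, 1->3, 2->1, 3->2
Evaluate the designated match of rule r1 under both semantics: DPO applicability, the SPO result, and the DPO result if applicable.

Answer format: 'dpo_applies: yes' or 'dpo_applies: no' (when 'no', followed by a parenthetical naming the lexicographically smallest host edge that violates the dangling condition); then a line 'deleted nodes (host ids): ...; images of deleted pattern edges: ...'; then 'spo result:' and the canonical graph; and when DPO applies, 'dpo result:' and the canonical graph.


dpo_applies: yes
deleted nodes (host ids): 8; images of deleted pattern edges: (8,1,cv); (8,2,cv); (8,3,cv)
spo result:
nodes: 1:V, 2:V, 3:V, 4:V, 5:V, 6:T, 7:T, 9:V, 10:V, 11:V, 12:T, 13:T, 14:T, 15:T
edges: (6,1,cv); (6,2,cv); (6,4,cv); (6,4,cvk); (7,1,cv); (7,2,cv); (7,4,cvk); (7,5,cv); (12,3,cv); (12,9,cv); (12,11,cv); (13,1,cv); (13,9,cv); (13,10,cv); (14,2,cv); (14,10,cv); (14,11,cv); (15,9,cv); (15,10,cv); (15,11,cv)
dpo result:
nodes: 1:V, 2:V, 3:V, 4:V, 5:V, 6:T, 7:T, 9:V, 10:V, 11:V, 12:T, 13:T, 14:T, 15:T
edges: (6,1,cv); (6,2,cv); (6,4,cv); (6,4,cvk); (7,1,cv); (7,2,cv); (7,4,cvk); (7,5,cv); (12,3,cv); (12,9,cv); (12,11,cv); (13,1,cv); (13,9,cv); (13,10,cv); (14,2,cv); (14,10,cv); (14,11,cv); (15,9,cv); (15,10,cv); (15,11,cv)
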